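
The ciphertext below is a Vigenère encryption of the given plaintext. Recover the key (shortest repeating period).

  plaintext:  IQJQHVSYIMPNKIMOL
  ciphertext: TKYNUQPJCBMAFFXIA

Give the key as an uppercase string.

LUPXNVX

  i= 0: T-I = 11 → L
  i= 1: K-Q = 20 → U
  i= 2: Y-J = 15 → P
  i= 3: N-Q = 23 → X
  i= 4: U-H = 13 → N
  i= 5: Q-V = 21 → V
  i= 6: P-S = 23 → X
  i= 7: J-Y = 11 → L
  i= 8: C-I = 20 → U
  i= 9: B-M = 15 → P
  i=10: M-P = 23 → X
  i=11: A-N = 13 → N
  i=12: F-K = 21 → V
  i=13: F-I = 23 → X
  i=14: X-M = 11 → L
  i=15: I-O = 20 → U
  i=16: A-L = 15 → P
  shifts repeat with period 7: LUPXNVX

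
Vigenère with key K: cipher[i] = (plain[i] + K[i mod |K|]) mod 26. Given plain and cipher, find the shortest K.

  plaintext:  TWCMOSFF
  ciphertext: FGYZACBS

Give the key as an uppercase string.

  i= 0: F-T = 12 → M
  i= 1: G-W = 10 → K
  i= 2: Y-C = 22 → W
  i= 3: Z-M = 13 → N
  i= 4: A-O = 12 → M
  i= 5: C-S = 10 → K
  i= 6: B-F = 22 → W
  i= 7: S-F = 13 → N
  shifts repeat with period 4: MKWN

MKWN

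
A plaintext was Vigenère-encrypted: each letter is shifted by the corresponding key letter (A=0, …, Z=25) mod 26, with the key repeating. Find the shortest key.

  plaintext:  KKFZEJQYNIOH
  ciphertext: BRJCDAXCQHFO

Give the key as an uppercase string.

  i= 0: B-K = 17 → R
  i= 1: R-K =  7 → H
  i= 2: J-F =  4 → E
  i= 3: C-Z =  3 → D
  i= 4: D-E = 25 → Z
  i= 5: A-J = 17 → R
  i= 6: X-Q =  7 → H
  i= 7: C-Y =  4 → E
  i= 8: Q-N =  3 → D
  i= 9: H-I = 25 → Z
  i=10: F-O = 17 → R
  i=11: O-H =  7 → H
  shifts repeat with period 5: RHEDZ

RHEDZ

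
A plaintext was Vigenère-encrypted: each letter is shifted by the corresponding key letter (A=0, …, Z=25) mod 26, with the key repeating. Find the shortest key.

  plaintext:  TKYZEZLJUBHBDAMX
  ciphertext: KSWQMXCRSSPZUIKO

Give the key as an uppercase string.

  i= 0: K-T = 17 → R
  i= 1: S-K =  8 → I
  i= 2: W-Y = 24 → Y
  i= 3: Q-Z = 17 → R
  i= 4: M-E =  8 → I
  i= 5: X-Z = 24 → Y
  i= 6: C-L = 17 → R
  i= 7: R-J =  8 → I
  i= 8: S-U = 24 → Y
  i= 9: S-B = 17 → R
  i=10: P-H =  8 → I
  i=11: Z-B = 24 → Y
  i=12: U-D = 17 → R
  i=13: I-A =  8 → I
  i=14: K-M = 24 → Y
  i=15: O-X = 17 → R
  shifts repeat with period 3: RIY

RIY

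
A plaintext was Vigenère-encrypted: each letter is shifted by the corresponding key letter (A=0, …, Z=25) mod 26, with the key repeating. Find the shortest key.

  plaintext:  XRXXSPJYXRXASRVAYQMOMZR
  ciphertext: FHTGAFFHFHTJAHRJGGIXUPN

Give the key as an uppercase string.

IQWJ

  i= 0: F-X =  8 → I
  i= 1: H-R = 16 → Q
  i= 2: T-X = 22 → W
  i= 3: G-X =  9 → J
  i= 4: A-S =  8 → I
  i= 5: F-P = 16 → Q
  i= 6: F-J = 22 → W
  i= 7: H-Y =  9 → J
  i= 8: F-X =  8 → I
  i= 9: H-R = 16 → Q
  i=10: T-X = 22 → W
  i=11: J-A =  9 → J
  i=12: A-S =  8 → I
  i=13: H-R = 16 → Q
  i=14: R-V = 22 → W
  i=15: J-A =  9 → J
  i=16: G-Y =  8 → I
  i=17: G-Q = 16 → Q
  i=18: I-M = 22 → W
  i=19: X-O =  9 → J
  i=20: U-M =  8 → I
  i=21: P-Z = 16 → Q
  i=22: N-R = 22 → W
  shifts repeat with period 4: IQWJ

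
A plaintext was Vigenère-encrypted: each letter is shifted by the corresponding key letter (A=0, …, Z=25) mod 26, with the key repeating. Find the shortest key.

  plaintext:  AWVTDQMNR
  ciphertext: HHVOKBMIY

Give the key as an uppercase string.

  i= 0: H-A =  7 → H
  i= 1: H-W = 11 → L
  i= 2: V-V =  0 → A
  i= 3: O-T = 21 → V
  i= 4: K-D =  7 → H
  i= 5: B-Q = 11 → L
  i= 6: M-M =  0 → A
  i= 7: I-N = 21 → V
  i= 8: Y-R =  7 → H
  shifts repeat with period 4: HLAV

HLAV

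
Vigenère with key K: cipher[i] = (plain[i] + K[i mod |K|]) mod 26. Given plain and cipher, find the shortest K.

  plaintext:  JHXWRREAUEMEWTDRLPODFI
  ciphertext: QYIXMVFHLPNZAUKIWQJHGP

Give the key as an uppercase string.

  i= 0: Q-J =  7 → H
  i= 1: Y-H = 17 → R
  i= 2: I-X = 11 → L
  i= 3: X-W =  1 → B
  i= 4: M-R = 21 → V
  i= 5: V-R =  4 → E
  i= 6: F-E =  1 → B
  i= 7: H-A =  7 → H
  i= 8: L-U = 17 → R
  i= 9: P-E = 11 → L
  i=10: N-M =  1 → B
  i=11: Z-E = 21 → V
  i=12: A-W =  4 → E
  i=13: U-T =  1 → B
  i=14: K-D =  7 → H
  i=15: I-R = 17 → R
  i=16: W-L = 11 → L
  i=17: Q-P =  1 → B
  i=18: J-O = 21 → V
  i=19: H-D =  4 → E
  i=20: G-F =  1 → B
  i=21: P-I =  7 → H
  shifts repeat with period 7: HRLBVEB

HRLBVEB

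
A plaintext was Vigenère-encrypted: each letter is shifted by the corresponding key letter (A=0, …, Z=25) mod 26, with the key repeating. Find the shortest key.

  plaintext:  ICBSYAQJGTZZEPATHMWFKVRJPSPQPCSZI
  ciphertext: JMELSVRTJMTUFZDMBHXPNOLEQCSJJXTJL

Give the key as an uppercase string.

  i= 0: J-I =  1 → B
  i= 1: M-C = 10 → K
  i= 2: E-B =  3 → D
  i= 3: L-S = 19 → T
  i= 4: S-Y = 20 → U
  i= 5: V-A = 21 → V
  i= 6: R-Q =  1 → B
  i= 7: T-J = 10 → K
  i= 8: J-G =  3 → D
  i= 9: M-T = 19 → T
  i=10: T-Z = 20 → U
  i=11: U-Z = 21 → V
  i=12: F-E =  1 → B
  i=13: Z-P = 10 → K
  i=14: D-A =  3 → D
  i=15: M-T = 19 → T
  i=16: B-H = 20 → U
  i=17: H-M = 21 → V
  i=18: X-W =  1 → B
  i=19: P-F = 10 → K
  i=20: N-K =  3 → D
  i=21: O-V = 19 → T
  i=22: L-R = 20 → U
  i=23: E-J = 21 → V
  i=24: Q-P =  1 → B
  i=25: C-S = 10 → K
  i=26: S-P =  3 → D
  i=27: J-Q = 19 → T
  i=28: J-P = 20 → U
  i=29: X-C = 21 → V
  i=30: T-S =  1 → B
  i=31: J-Z = 10 → K
  i=32: L-I =  3 → D
  shifts repeat with period 6: BKDTUV

BKDTUV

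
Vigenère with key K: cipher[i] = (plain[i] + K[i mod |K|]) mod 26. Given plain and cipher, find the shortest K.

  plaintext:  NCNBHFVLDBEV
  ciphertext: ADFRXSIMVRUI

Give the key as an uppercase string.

  i= 0: A-N = 13 → N
  i= 1: D-C =  1 → B
  i= 2: F-N = 18 → S
  i= 3: R-B = 16 → Q
  i= 4: X-H = 16 → Q
  i= 5: S-F = 13 → N
  i= 6: I-V = 13 → N
  i= 7: M-L =  1 → B
  i= 8: V-D = 18 → S
  i= 9: R-B = 16 → Q
  i=10: U-E = 16 → Q
  i=11: I-V = 13 → N
  shifts repeat with period 6: NBSQQN

NBSQQN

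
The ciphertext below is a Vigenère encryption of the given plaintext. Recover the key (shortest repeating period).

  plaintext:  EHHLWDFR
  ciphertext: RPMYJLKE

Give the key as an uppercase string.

  i= 0: R-E = 13 → N
  i= 1: P-H =  8 → I
  i= 2: M-H =  5 → F
  i= 3: Y-L = 13 → N
  i= 4: J-W = 13 → N
  i= 5: L-D =  8 → I
  i= 6: K-F =  5 → F
  i= 7: E-R = 13 → N
  shifts repeat with period 4: NIFN

NIFN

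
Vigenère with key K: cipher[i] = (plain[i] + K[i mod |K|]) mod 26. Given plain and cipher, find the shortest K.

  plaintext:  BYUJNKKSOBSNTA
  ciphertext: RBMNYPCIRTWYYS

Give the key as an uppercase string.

QDSELFS

  i= 0: R-B = 16 → Q
  i= 1: B-Y =  3 → D
  i= 2: M-U = 18 → S
  i= 3: N-J =  4 → E
  i= 4: Y-N = 11 → L
  i= 5: P-K =  5 → F
  i= 6: C-K = 18 → S
  i= 7: I-S = 16 → Q
  i= 8: R-O =  3 → D
  i= 9: T-B = 18 → S
  i=10: W-S =  4 → E
  i=11: Y-N = 11 → L
  i=12: Y-T =  5 → F
  i=13: S-A = 18 → S
  shifts repeat with period 7: QDSELFS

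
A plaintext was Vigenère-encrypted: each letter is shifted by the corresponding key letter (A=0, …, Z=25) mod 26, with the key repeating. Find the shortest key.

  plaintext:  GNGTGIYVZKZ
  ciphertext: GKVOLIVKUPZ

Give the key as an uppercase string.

AXPVF

  i= 0: G-G =  0 → A
  i= 1: K-N = 23 → X
  i= 2: V-G = 15 → P
  i= 3: O-T = 21 → V
  i= 4: L-G =  5 → F
  i= 5: I-I =  0 → A
  i= 6: V-Y = 23 → X
  i= 7: K-V = 15 → P
  i= 8: U-Z = 21 → V
  i= 9: P-K =  5 → F
  i=10: Z-Z =  0 → A
  shifts repeat with period 5: AXPVF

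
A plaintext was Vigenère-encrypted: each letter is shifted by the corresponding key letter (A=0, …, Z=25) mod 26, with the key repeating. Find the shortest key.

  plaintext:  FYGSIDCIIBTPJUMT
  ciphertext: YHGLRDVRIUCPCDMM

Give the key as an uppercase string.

  i= 0: Y-F = 19 → T
  i= 1: H-Y =  9 → J
  i= 2: G-G =  0 → A
  i= 3: L-S = 19 → T
  i= 4: R-I =  9 → J
  i= 5: D-D =  0 → A
  i= 6: V-C = 19 → T
  i= 7: R-I =  9 → J
  i= 8: I-I =  0 → A
  i= 9: U-B = 19 → T
  i=10: C-T =  9 → J
  i=11: P-P =  0 → A
  i=12: C-J = 19 → T
  i=13: D-U =  9 → J
  i=14: M-M =  0 → A
  i=15: M-T = 19 → T
  shifts repeat with period 3: TJA

TJA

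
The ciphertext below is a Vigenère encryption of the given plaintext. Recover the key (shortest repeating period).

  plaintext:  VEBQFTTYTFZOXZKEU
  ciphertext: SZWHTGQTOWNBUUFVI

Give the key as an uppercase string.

XVVRON

  i= 0: S-V = 23 → X
  i= 1: Z-E = 21 → V
  i= 2: W-B = 21 → V
  i= 3: H-Q = 17 → R
  i= 4: T-F = 14 → O
  i= 5: G-T = 13 → N
  i= 6: Q-T = 23 → X
  i= 7: T-Y = 21 → V
  i= 8: O-T = 21 → V
  i= 9: W-F = 17 → R
  i=10: N-Z = 14 → O
  i=11: B-O = 13 → N
  i=12: U-X = 23 → X
  i=13: U-Z = 21 → V
  i=14: F-K = 21 → V
  i=15: V-E = 17 → R
  i=16: I-U = 14 → O
  shifts repeat with period 6: XVVRON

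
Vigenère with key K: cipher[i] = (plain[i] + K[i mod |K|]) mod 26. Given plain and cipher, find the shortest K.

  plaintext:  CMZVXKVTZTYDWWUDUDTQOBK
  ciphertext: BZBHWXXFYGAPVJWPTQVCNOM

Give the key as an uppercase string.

  i= 0: B-C = 25 → Z
  i= 1: Z-M = 13 → N
  i= 2: B-Z =  2 → C
  i= 3: H-V = 12 → M
  i= 4: W-X = 25 → Z
  i= 5: X-K = 13 → N
  i= 6: X-V =  2 → C
  i= 7: F-T = 12 → M
  i= 8: Y-Z = 25 → Z
  i= 9: G-T = 13 → N
  i=10: A-Y =  2 → C
  i=11: P-D = 12 → M
  i=12: V-W = 25 → Z
  i=13: J-W = 13 → N
  i=14: W-U =  2 → C
  i=15: P-D = 12 → M
  i=16: T-U = 25 → Z
  i=17: Q-D = 13 → N
  i=18: V-T =  2 → C
  i=19: C-Q = 12 → M
  i=20: N-O = 25 → Z
  i=21: O-B = 13 → N
  i=22: M-K =  2 → C
  shifts repeat with period 4: ZNCM

ZNCM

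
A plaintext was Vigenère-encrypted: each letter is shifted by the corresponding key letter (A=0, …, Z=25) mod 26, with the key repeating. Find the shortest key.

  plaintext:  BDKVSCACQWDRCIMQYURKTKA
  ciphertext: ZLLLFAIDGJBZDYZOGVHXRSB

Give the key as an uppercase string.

YIBQN

  i= 0: Z-B = 24 → Y
  i= 1: L-D =  8 → I
  i= 2: L-K =  1 → B
  i= 3: L-V = 16 → Q
  i= 4: F-S = 13 → N
  i= 5: A-C = 24 → Y
  i= 6: I-A =  8 → I
  i= 7: D-C =  1 → B
  i= 8: G-Q = 16 → Q
  i= 9: J-W = 13 → N
  i=10: B-D = 24 → Y
  i=11: Z-R =  8 → I
  i=12: D-C =  1 → B
  i=13: Y-I = 16 → Q
  i=14: Z-M = 13 → N
  i=15: O-Q = 24 → Y
  i=16: G-Y =  8 → I
  i=17: V-U =  1 → B
  i=18: H-R = 16 → Q
  i=19: X-K = 13 → N
  i=20: R-T = 24 → Y
  i=21: S-K =  8 → I
  i=22: B-A =  1 → B
  shifts repeat with period 5: YIBQN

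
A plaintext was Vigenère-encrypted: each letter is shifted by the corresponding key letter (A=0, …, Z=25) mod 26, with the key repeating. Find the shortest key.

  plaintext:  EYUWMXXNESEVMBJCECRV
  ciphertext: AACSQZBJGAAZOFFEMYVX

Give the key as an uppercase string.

  i= 0: A-E = 22 → W
  i= 1: A-Y =  2 → C
  i= 2: C-U =  8 → I
  i= 3: S-W = 22 → W
  i= 4: Q-M =  4 → E
  i= 5: Z-X =  2 → C
  i= 6: B-X =  4 → E
  i= 7: J-N = 22 → W
  i= 8: G-E =  2 → C
  i= 9: A-S =  8 → I
  i=10: A-E = 22 → W
  i=11: Z-V =  4 → E
  i=12: O-M =  2 → C
  i=13: F-B =  4 → E
  i=14: F-J = 22 → W
  i=15: E-C =  2 → C
  i=16: M-E =  8 → I
  i=17: Y-C = 22 → W
  i=18: V-R =  4 → E
  i=19: X-V =  2 → C
  shifts repeat with period 7: WCIWECE

WCIWECE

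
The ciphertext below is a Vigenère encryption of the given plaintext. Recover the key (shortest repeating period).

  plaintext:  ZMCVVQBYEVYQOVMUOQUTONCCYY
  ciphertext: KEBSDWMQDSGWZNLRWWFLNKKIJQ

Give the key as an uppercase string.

LSZXIG

  i= 0: K-Z = 11 → L
  i= 1: E-M = 18 → S
  i= 2: B-C = 25 → Z
  i= 3: S-V = 23 → X
  i= 4: D-V =  8 → I
  i= 5: W-Q =  6 → G
  i= 6: M-B = 11 → L
  i= 7: Q-Y = 18 → S
  i= 8: D-E = 25 → Z
  i= 9: S-V = 23 → X
  i=10: G-Y =  8 → I
  i=11: W-Q =  6 → G
  i=12: Z-O = 11 → L
  i=13: N-V = 18 → S
  i=14: L-M = 25 → Z
  i=15: R-U = 23 → X
  i=16: W-O =  8 → I
  i=17: W-Q =  6 → G
  i=18: F-U = 11 → L
  i=19: L-T = 18 → S
  i=20: N-O = 25 → Z
  i=21: K-N = 23 → X
  i=22: K-C =  8 → I
  i=23: I-C =  6 → G
  i=24: J-Y = 11 → L
  i=25: Q-Y = 18 → S
  shifts repeat with period 6: LSZXIG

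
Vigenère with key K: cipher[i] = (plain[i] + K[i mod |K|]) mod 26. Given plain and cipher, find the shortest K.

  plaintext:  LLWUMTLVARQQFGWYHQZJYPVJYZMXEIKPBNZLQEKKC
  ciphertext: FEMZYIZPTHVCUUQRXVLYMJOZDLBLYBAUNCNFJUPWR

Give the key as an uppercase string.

UTQFMPO

  i= 0: F-L = 20 → U
  i= 1: E-L = 19 → T
  i= 2: M-W = 16 → Q
  i= 3: Z-U =  5 → F
  i= 4: Y-M = 12 → M
  i= 5: I-T = 15 → P
  i= 6: Z-L = 14 → O
  i= 7: P-V = 20 → U
  i= 8: T-A = 19 → T
  i= 9: H-R = 16 → Q
  i=10: V-Q =  5 → F
  i=11: C-Q = 12 → M
  i=12: U-F = 15 → P
  i=13: U-G = 14 → O
  i=14: Q-W = 20 → U
  i=15: R-Y = 19 → T
  i=16: X-H = 16 → Q
  i=17: V-Q =  5 → F
  i=18: L-Z = 12 → M
  i=19: Y-J = 15 → P
  i=20: M-Y = 14 → O
  i=21: J-P = 20 → U
  i=22: O-V = 19 → T
  i=23: Z-J = 16 → Q
  i=24: D-Y =  5 → F
  i=25: L-Z = 12 → M
  i=26: B-M = 15 → P
  i=27: L-X = 14 → O
  i=28: Y-E = 20 → U
  i=29: B-I = 19 → T
  i=30: A-K = 16 → Q
  i=31: U-P =  5 → F
  i=32: N-B = 12 → M
  i=33: C-N = 15 → P
  i=34: N-Z = 14 → O
  i=35: F-L = 20 → U
  i=36: J-Q = 19 → T
  i=37: U-E = 16 → Q
  i=38: P-K =  5 → F
  i=39: W-K = 12 → M
  i=40: R-C = 15 → P
  shifts repeat with period 7: UTQFMPO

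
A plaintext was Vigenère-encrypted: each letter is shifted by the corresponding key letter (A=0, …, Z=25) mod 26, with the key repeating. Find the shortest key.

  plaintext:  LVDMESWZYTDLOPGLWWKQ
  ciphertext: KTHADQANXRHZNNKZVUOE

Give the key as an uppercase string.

  i= 0: K-L = 25 → Z
  i= 1: T-V = 24 → Y
  i= 2: H-D =  4 → E
  i= 3: A-M = 14 → O
  i= 4: D-E = 25 → Z
  i= 5: Q-S = 24 → Y
  i= 6: A-W =  4 → E
  i= 7: N-Z = 14 → O
  i= 8: X-Y = 25 → Z
  i= 9: R-T = 24 → Y
  i=10: H-D =  4 → E
  i=11: Z-L = 14 → O
  i=12: N-O = 25 → Z
  i=13: N-P = 24 → Y
  i=14: K-G =  4 → E
  i=15: Z-L = 14 → O
  i=16: V-W = 25 → Z
  i=17: U-W = 24 → Y
  i=18: O-K =  4 → E
  i=19: E-Q = 14 → O
  shifts repeat with period 4: ZYEO

ZYEO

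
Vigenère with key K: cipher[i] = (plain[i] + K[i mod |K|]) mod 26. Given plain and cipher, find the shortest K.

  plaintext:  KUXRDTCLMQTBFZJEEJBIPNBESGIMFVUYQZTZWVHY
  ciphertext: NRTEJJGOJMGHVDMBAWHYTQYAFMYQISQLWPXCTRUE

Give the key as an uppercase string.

DXWNGQE

  i= 0: N-K =  3 → D
  i= 1: R-U = 23 → X
  i= 2: T-X = 22 → W
  i= 3: E-R = 13 → N
  i= 4: J-D =  6 → G
  i= 5: J-T = 16 → Q
  i= 6: G-C =  4 → E
  i= 7: O-L =  3 → D
  i= 8: J-M = 23 → X
  i= 9: M-Q = 22 → W
  i=10: G-T = 13 → N
  i=11: H-B =  6 → G
  i=12: V-F = 16 → Q
  i=13: D-Z =  4 → E
  i=14: M-J =  3 → D
  i=15: B-E = 23 → X
  i=16: A-E = 22 → W
  i=17: W-J = 13 → N
  i=18: H-B =  6 → G
  i=19: Y-I = 16 → Q
  i=20: T-P =  4 → E
  i=21: Q-N =  3 → D
  i=22: Y-B = 23 → X
  i=23: A-E = 22 → W
  i=24: F-S = 13 → N
  i=25: M-G =  6 → G
  i=26: Y-I = 16 → Q
  i=27: Q-M =  4 → E
  i=28: I-F =  3 → D
  i=29: S-V = 23 → X
  i=30: Q-U = 22 → W
  i=31: L-Y = 13 → N
  i=32: W-Q =  6 → G
  i=33: P-Z = 16 → Q
  i=34: X-T =  4 → E
  i=35: C-Z =  3 → D
  i=36: T-W = 23 → X
  i=37: R-V = 22 → W
  i=38: U-H = 13 → N
  i=39: E-Y =  6 → G
  shifts repeat with period 7: DXWNGQE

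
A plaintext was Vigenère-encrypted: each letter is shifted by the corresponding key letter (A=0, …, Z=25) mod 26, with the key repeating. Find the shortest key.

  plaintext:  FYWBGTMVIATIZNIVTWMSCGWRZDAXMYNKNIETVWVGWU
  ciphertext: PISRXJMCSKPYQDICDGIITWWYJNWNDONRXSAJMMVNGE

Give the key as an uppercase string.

KKWQRQAH

  i= 0: P-F = 10 → K
  i= 1: I-Y = 10 → K
  i= 2: S-W = 22 → W
  i= 3: R-B = 16 → Q
  i= 4: X-G = 17 → R
  i= 5: J-T = 16 → Q
  i= 6: M-M =  0 → A
  i= 7: C-V =  7 → H
  i= 8: S-I = 10 → K
  i= 9: K-A = 10 → K
  i=10: P-T = 22 → W
  i=11: Y-I = 16 → Q
  i=12: Q-Z = 17 → R
  i=13: D-N = 16 → Q
  i=14: I-I =  0 → A
  i=15: C-V =  7 → H
  i=16: D-T = 10 → K
  i=17: G-W = 10 → K
  i=18: I-M = 22 → W
  i=19: I-S = 16 → Q
  i=20: T-C = 17 → R
  i=21: W-G = 16 → Q
  i=22: W-W =  0 → A
  i=23: Y-R =  7 → H
  i=24: J-Z = 10 → K
  i=25: N-D = 10 → K
  i=26: W-A = 22 → W
  i=27: N-X = 16 → Q
  i=28: D-M = 17 → R
  i=29: O-Y = 16 → Q
  i=30: N-N =  0 → A
  i=31: R-K =  7 → H
  i=32: X-N = 10 → K
  i=33: S-I = 10 → K
  i=34: A-E = 22 → W
  i=35: J-T = 16 → Q
  i=36: M-V = 17 → R
  i=37: M-W = 16 → Q
  i=38: V-V =  0 → A
  i=39: N-G =  7 → H
  i=40: G-W = 10 → K
  i=41: E-U = 10 → K
  shifts repeat with period 8: KKWQRQAH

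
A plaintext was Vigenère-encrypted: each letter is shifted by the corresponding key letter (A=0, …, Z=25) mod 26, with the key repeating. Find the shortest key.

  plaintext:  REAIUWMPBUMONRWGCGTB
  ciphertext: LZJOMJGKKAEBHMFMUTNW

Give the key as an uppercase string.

UVJGSN

  i= 0: L-R = 20 → U
  i= 1: Z-E = 21 → V
  i= 2: J-A =  9 → J
  i= 3: O-I =  6 → G
  i= 4: M-U = 18 → S
  i= 5: J-W = 13 → N
  i= 6: G-M = 20 → U
  i= 7: K-P = 21 → V
  i= 8: K-B =  9 → J
  i= 9: A-U =  6 → G
  i=10: E-M = 18 → S
  i=11: B-O = 13 → N
  i=12: H-N = 20 → U
  i=13: M-R = 21 → V
  i=14: F-W =  9 → J
  i=15: M-G =  6 → G
  i=16: U-C = 18 → S
  i=17: T-G = 13 → N
  i=18: N-T = 20 → U
  i=19: W-B = 21 → V
  shifts repeat with period 6: UVJGSN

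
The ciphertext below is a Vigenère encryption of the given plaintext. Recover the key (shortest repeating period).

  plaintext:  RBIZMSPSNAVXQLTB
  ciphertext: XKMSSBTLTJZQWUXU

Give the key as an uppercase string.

  i= 0: X-R =  6 → G
  i= 1: K-B =  9 → J
  i= 2: M-I =  4 → E
  i= 3: S-Z = 19 → T
  i= 4: S-M =  6 → G
  i= 5: B-S =  9 → J
  i= 6: T-P =  4 → E
  i= 7: L-S = 19 → T
  i= 8: T-N =  6 → G
  i= 9: J-A =  9 → J
  i=10: Z-V =  4 → E
  i=11: Q-X = 19 → T
  i=12: W-Q =  6 → G
  i=13: U-L =  9 → J
  i=14: X-T =  4 → E
  i=15: U-B = 19 → T
  shifts repeat with period 4: GJET

GJET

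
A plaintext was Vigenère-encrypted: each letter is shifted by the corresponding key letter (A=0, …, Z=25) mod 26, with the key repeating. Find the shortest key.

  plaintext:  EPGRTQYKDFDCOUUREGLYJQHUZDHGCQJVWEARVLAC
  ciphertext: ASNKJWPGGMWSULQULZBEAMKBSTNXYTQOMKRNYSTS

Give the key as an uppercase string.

  i= 0: A-E = 22 → W
  i= 1: S-P =  3 → D
  i= 2: N-G =  7 → H
  i= 3: K-R = 19 → T
  i= 4: J-T = 16 → Q
  i= 5: W-Q =  6 → G
  i= 6: P-Y = 17 → R
  i= 7: G-K = 22 → W
  i= 8: G-D =  3 → D
  i= 9: M-F =  7 → H
  i=10: W-D = 19 → T
  i=11: S-C = 16 → Q
  i=12: U-O =  6 → G
  i=13: L-U = 17 → R
  i=14: Q-U = 22 → W
  i=15: U-R =  3 → D
  i=16: L-E =  7 → H
  i=17: Z-G = 19 → T
  i=18: B-L = 16 → Q
  i=19: E-Y =  6 → G
  i=20: A-J = 17 → R
  i=21: M-Q = 22 → W
  i=22: K-H =  3 → D
  i=23: B-U =  7 → H
  i=24: S-Z = 19 → T
  i=25: T-D = 16 → Q
  i=26: N-H =  6 → G
  i=27: X-G = 17 → R
  i=28: Y-C = 22 → W
  i=29: T-Q =  3 → D
  i=30: Q-J =  7 → H
  i=31: O-V = 19 → T
  i=32: M-W = 16 → Q
  i=33: K-E =  6 → G
  i=34: R-A = 17 → R
  i=35: N-R = 22 → W
  i=36: Y-V =  3 → D
  i=37: S-L =  7 → H
  i=38: T-A = 19 → T
  i=39: S-C = 16 → Q
  shifts repeat with period 7: WDHTQGR

WDHTQGR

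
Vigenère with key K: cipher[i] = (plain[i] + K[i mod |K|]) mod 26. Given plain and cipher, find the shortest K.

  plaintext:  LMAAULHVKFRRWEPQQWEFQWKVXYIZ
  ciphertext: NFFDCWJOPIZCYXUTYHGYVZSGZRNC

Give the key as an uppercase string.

  i= 0: N-L =  2 → C
  i= 1: F-M = 19 → T
  i= 2: F-A =  5 → F
  i= 3: D-A =  3 → D
  i= 4: C-U =  8 → I
  i= 5: W-L = 11 → L
  i= 6: J-H =  2 → C
  i= 7: O-V = 19 → T
  i= 8: P-K =  5 → F
  i= 9: I-F =  3 → D
  i=10: Z-R =  8 → I
  i=11: C-R = 11 → L
  i=12: Y-W =  2 → C
  i=13: X-E = 19 → T
  i=14: U-P =  5 → F
  i=15: T-Q =  3 → D
  i=16: Y-Q =  8 → I
  i=17: H-W = 11 → L
  i=18: G-E =  2 → C
  i=19: Y-F = 19 → T
  i=20: V-Q =  5 → F
  i=21: Z-W =  3 → D
  i=22: S-K =  8 → I
  i=23: G-V = 11 → L
  i=24: Z-X =  2 → C
  i=25: R-Y = 19 → T
  i=26: N-I =  5 → F
  i=27: C-Z =  3 → D
  shifts repeat with period 6: CTFDIL

CTFDIL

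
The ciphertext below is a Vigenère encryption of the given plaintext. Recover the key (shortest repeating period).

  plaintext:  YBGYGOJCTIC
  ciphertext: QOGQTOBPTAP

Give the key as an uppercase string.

  i= 0: Q-Y = 18 → S
  i= 1: O-B = 13 → N
  i= 2: G-G =  0 → A
  i= 3: Q-Y = 18 → S
  i= 4: T-G = 13 → N
  i= 5: O-O =  0 → A
  i= 6: B-J = 18 → S
  i= 7: P-C = 13 → N
  i= 8: T-T =  0 → A
  i= 9: A-I = 18 → S
  i=10: P-C = 13 → N
  shifts repeat with period 3: SNA

SNA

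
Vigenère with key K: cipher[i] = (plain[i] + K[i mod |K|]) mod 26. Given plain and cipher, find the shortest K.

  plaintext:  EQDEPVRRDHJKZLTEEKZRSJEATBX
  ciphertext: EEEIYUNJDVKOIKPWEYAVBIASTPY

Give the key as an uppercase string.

  i= 0: E-E =  0 → A
  i= 1: E-Q = 14 → O
  i= 2: E-D =  1 → B
  i= 3: I-E =  4 → E
  i= 4: Y-P =  9 → J
  i= 5: U-V = 25 → Z
  i= 6: N-R = 22 → W
  i= 7: J-R = 18 → S
  i= 8: D-D =  0 → A
  i= 9: V-H = 14 → O
  i=10: K-J =  1 → B
  i=11: O-K =  4 → E
  i=12: I-Z =  9 → J
  i=13: K-L = 25 → Z
  i=14: P-T = 22 → W
  i=15: W-E = 18 → S
  i=16: E-E =  0 → A
  i=17: Y-K = 14 → O
  i=18: A-Z =  1 → B
  i=19: V-R =  4 → E
  i=20: B-S =  9 → J
  i=21: I-J = 25 → Z
  i=22: A-E = 22 → W
  i=23: S-A = 18 → S
  i=24: T-T =  0 → A
  i=25: P-B = 14 → O
  i=26: Y-X =  1 → B
  shifts repeat with period 8: AOBEJZWS

AOBEJZWS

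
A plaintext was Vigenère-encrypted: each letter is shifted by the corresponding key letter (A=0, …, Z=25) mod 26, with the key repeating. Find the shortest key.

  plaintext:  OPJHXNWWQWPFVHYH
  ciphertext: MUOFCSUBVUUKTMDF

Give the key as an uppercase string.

YFF

  i= 0: M-O = 24 → Y
  i= 1: U-P =  5 → F
  i= 2: O-J =  5 → F
  i= 3: F-H = 24 → Y
  i= 4: C-X =  5 → F
  i= 5: S-N =  5 → F
  i= 6: U-W = 24 → Y
  i= 7: B-W =  5 → F
  i= 8: V-Q =  5 → F
  i= 9: U-W = 24 → Y
  i=10: U-P =  5 → F
  i=11: K-F =  5 → F
  i=12: T-V = 24 → Y
  i=13: M-H =  5 → F
  i=14: D-Y =  5 → F
  i=15: F-H = 24 → Y
  shifts repeat with period 3: YFF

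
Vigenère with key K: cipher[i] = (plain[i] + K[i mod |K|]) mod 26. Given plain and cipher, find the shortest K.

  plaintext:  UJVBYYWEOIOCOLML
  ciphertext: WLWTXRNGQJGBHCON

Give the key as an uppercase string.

CCBSZTR

  i= 0: W-U =  2 → C
  i= 1: L-J =  2 → C
  i= 2: W-V =  1 → B
  i= 3: T-B = 18 → S
  i= 4: X-Y = 25 → Z
  i= 5: R-Y = 19 → T
  i= 6: N-W = 17 → R
  i= 7: G-E =  2 → C
  i= 8: Q-O =  2 → C
  i= 9: J-I =  1 → B
  i=10: G-O = 18 → S
  i=11: B-C = 25 → Z
  i=12: H-O = 19 → T
  i=13: C-L = 17 → R
  i=14: O-M =  2 → C
  i=15: N-L =  2 → C
  shifts repeat with period 7: CCBSZTR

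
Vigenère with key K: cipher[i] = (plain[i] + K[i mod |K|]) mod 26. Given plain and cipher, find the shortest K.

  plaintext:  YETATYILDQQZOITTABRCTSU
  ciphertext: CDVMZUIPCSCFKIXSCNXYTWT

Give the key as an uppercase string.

  i= 0: C-Y =  4 → E
  i= 1: D-E = 25 → Z
  i= 2: V-T =  2 → C
  i= 3: M-A = 12 → M
  i= 4: Z-T =  6 → G
  i= 5: U-Y = 22 → W
  i= 6: I-I =  0 → A
  i= 7: P-L =  4 → E
  i= 8: C-D = 25 → Z
  i= 9: S-Q =  2 → C
  i=10: C-Q = 12 → M
  i=11: F-Z =  6 → G
  i=12: K-O = 22 → W
  i=13: I-I =  0 → A
  i=14: X-T =  4 → E
  i=15: S-T = 25 → Z
  i=16: C-A =  2 → C
  i=17: N-B = 12 → M
  i=18: X-R =  6 → G
  i=19: Y-C = 22 → W
  i=20: T-T =  0 → A
  i=21: W-S =  4 → E
  i=22: T-U = 25 → Z
  shifts repeat with period 7: EZCMGWA

EZCMGWA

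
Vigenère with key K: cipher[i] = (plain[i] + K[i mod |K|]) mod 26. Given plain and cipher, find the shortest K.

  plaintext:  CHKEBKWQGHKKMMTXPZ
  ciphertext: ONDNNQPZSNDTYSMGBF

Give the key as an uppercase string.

MGTJ

  i= 0: O-C = 12 → M
  i= 1: N-H =  6 → G
  i= 2: D-K = 19 → T
  i= 3: N-E =  9 → J
  i= 4: N-B = 12 → M
  i= 5: Q-K =  6 → G
  i= 6: P-W = 19 → T
  i= 7: Z-Q =  9 → J
  i= 8: S-G = 12 → M
  i= 9: N-H =  6 → G
  i=10: D-K = 19 → T
  i=11: T-K =  9 → J
  i=12: Y-M = 12 → M
  i=13: S-M =  6 → G
  i=14: M-T = 19 → T
  i=15: G-X =  9 → J
  i=16: B-P = 12 → M
  i=17: F-Z =  6 → G
  shifts repeat with period 4: MGTJ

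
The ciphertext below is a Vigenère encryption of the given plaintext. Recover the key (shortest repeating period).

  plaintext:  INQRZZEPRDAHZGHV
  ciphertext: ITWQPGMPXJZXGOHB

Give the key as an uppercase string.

AGGZQHI

  i= 0: I-I =  0 → A
  i= 1: T-N =  6 → G
  i= 2: W-Q =  6 → G
  i= 3: Q-R = 25 → Z
  i= 4: P-Z = 16 → Q
  i= 5: G-Z =  7 → H
  i= 6: M-E =  8 → I
  i= 7: P-P =  0 → A
  i= 8: X-R =  6 → G
  i= 9: J-D =  6 → G
  i=10: Z-A = 25 → Z
  i=11: X-H = 16 → Q
  i=12: G-Z =  7 → H
  i=13: O-G =  8 → I
  i=14: H-H =  0 → A
  i=15: B-V =  6 → G
  shifts repeat with period 7: AGGZQHI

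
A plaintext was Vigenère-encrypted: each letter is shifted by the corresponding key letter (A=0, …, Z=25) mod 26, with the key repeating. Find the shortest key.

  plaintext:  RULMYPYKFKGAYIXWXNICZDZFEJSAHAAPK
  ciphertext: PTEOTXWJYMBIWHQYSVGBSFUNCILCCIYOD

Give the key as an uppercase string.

  i= 0: P-R = 24 → Y
  i= 1: T-U = 25 → Z
  i= 2: E-L = 19 → T
  i= 3: O-M =  2 → C
  i= 4: T-Y = 21 → V
  i= 5: X-P =  8 → I
  i= 6: W-Y = 24 → Y
  i= 7: J-K = 25 → Z
  i= 8: Y-F = 19 → T
  i= 9: M-K =  2 → C
  i=10: B-G = 21 → V
  i=11: I-A =  8 → I
  i=12: W-Y = 24 → Y
  i=13: H-I = 25 → Z
  i=14: Q-X = 19 → T
  i=15: Y-W =  2 → C
  i=16: S-X = 21 → V
  i=17: V-N =  8 → I
  i=18: G-I = 24 → Y
  i=19: B-C = 25 → Z
  i=20: S-Z = 19 → T
  i=21: F-D =  2 → C
  i=22: U-Z = 21 → V
  i=23: N-F =  8 → I
  i=24: C-E = 24 → Y
  i=25: I-J = 25 → Z
  i=26: L-S = 19 → T
  i=27: C-A =  2 → C
  i=28: C-H = 21 → V
  i=29: I-A =  8 → I
  i=30: Y-A = 24 → Y
  i=31: O-P = 25 → Z
  i=32: D-K = 19 → T
  shifts repeat with period 6: YZTCVI

YZTCVI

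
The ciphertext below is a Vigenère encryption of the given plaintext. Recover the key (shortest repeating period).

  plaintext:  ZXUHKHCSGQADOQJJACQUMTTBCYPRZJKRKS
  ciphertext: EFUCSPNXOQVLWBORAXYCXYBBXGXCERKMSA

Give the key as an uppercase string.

FIAVIIL

  i= 0: E-Z =  5 → F
  i= 1: F-X =  8 → I
  i= 2: U-U =  0 → A
  i= 3: C-H = 21 → V
  i= 4: S-K =  8 → I
  i= 5: P-H =  8 → I
  i= 6: N-C = 11 → L
  i= 7: X-S =  5 → F
  i= 8: O-G =  8 → I
  i= 9: Q-Q =  0 → A
  i=10: V-A = 21 → V
  i=11: L-D =  8 → I
  i=12: W-O =  8 → I
  i=13: B-Q = 11 → L
  i=14: O-J =  5 → F
  i=15: R-J =  8 → I
  i=16: A-A =  0 → A
  i=17: X-C = 21 → V
  i=18: Y-Q =  8 → I
  i=19: C-U =  8 → I
  i=20: X-M = 11 → L
  i=21: Y-T =  5 → F
  i=22: B-T =  8 → I
  i=23: B-B =  0 → A
  i=24: X-C = 21 → V
  i=25: G-Y =  8 → I
  i=26: X-P =  8 → I
  i=27: C-R = 11 → L
  i=28: E-Z =  5 → F
  i=29: R-J =  8 → I
  i=30: K-K =  0 → A
  i=31: M-R = 21 → V
  i=32: S-K =  8 → I
  i=33: A-S =  8 → I
  shifts repeat with period 7: FIAVIIL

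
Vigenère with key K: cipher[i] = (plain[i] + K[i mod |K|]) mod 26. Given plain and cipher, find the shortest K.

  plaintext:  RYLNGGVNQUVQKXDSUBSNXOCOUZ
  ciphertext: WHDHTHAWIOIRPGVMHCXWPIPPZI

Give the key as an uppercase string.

FJSUNB

  i= 0: W-R =  5 → F
  i= 1: H-Y =  9 → J
  i= 2: D-L = 18 → S
  i= 3: H-N = 20 → U
  i= 4: T-G = 13 → N
  i= 5: H-G =  1 → B
  i= 6: A-V =  5 → F
  i= 7: W-N =  9 → J
  i= 8: I-Q = 18 → S
  i= 9: O-U = 20 → U
  i=10: I-V = 13 → N
  i=11: R-Q =  1 → B
  i=12: P-K =  5 → F
  i=13: G-X =  9 → J
  i=14: V-D = 18 → S
  i=15: M-S = 20 → U
  i=16: H-U = 13 → N
  i=17: C-B =  1 → B
  i=18: X-S =  5 → F
  i=19: W-N =  9 → J
  i=20: P-X = 18 → S
  i=21: I-O = 20 → U
  i=22: P-C = 13 → N
  i=23: P-O =  1 → B
  i=24: Z-U =  5 → F
  i=25: I-Z =  9 → J
  shifts repeat with period 6: FJSUNB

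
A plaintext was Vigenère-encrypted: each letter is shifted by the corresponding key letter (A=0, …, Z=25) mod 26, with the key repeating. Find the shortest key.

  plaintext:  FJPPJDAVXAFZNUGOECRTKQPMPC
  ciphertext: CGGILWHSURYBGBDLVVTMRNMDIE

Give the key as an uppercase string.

  i= 0: C-F = 23 → X
  i= 1: G-J = 23 → X
  i= 2: G-P = 17 → R
  i= 3: I-P = 19 → T
  i= 4: L-J =  2 → C
  i= 5: W-D = 19 → T
  i= 6: H-A =  7 → H
  i= 7: S-V = 23 → X
  i= 8: U-X = 23 → X
  i= 9: R-A = 17 → R
  i=10: Y-F = 19 → T
  i=11: B-Z =  2 → C
  i=12: G-N = 19 → T
  i=13: B-U =  7 → H
  i=14: D-G = 23 → X
  i=15: L-O = 23 → X
  i=16: V-E = 17 → R
  i=17: V-C = 19 → T
  i=18: T-R =  2 → C
  i=19: M-T = 19 → T
  i=20: R-K =  7 → H
  i=21: N-Q = 23 → X
  i=22: M-P = 23 → X
  i=23: D-M = 17 → R
  i=24: I-P = 19 → T
  i=25: E-C =  2 → C
  shifts repeat with period 7: XXRTCTH

XXRTCTH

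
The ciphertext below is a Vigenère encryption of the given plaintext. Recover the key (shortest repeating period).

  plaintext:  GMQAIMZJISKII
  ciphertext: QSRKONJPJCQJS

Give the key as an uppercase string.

  i= 0: Q-G = 10 → K
  i= 1: S-M =  6 → G
  i= 2: R-Q =  1 → B
  i= 3: K-A = 10 → K
  i= 4: O-I =  6 → G
  i= 5: N-M =  1 → B
  i= 6: J-Z = 10 → K
  i= 7: P-J =  6 → G
  i= 8: J-I =  1 → B
  i= 9: C-S = 10 → K
  i=10: Q-K =  6 → G
  i=11: J-I =  1 → B
  i=12: S-I = 10 → K
  shifts repeat with period 3: KGB

KGB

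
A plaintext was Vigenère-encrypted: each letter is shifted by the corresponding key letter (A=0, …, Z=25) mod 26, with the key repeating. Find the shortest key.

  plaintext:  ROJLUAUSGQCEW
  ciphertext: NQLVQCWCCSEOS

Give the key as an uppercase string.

WCCK

  i= 0: N-R = 22 → W
  i= 1: Q-O =  2 → C
  i= 2: L-J =  2 → C
  i= 3: V-L = 10 → K
  i= 4: Q-U = 22 → W
  i= 5: C-A =  2 → C
  i= 6: W-U =  2 → C
  i= 7: C-S = 10 → K
  i= 8: C-G = 22 → W
  i= 9: S-Q =  2 → C
  i=10: E-C =  2 → C
  i=11: O-E = 10 → K
  i=12: S-W = 22 → W
  shifts repeat with period 4: WCCK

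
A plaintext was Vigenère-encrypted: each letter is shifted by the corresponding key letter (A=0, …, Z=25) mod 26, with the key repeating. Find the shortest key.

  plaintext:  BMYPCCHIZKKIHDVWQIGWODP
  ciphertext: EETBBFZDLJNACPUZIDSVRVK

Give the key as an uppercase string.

  i= 0: E-B =  3 → D
  i= 1: E-M = 18 → S
  i= 2: T-Y = 21 → V
  i= 3: B-P = 12 → M
  i= 4: B-C = 25 → Z
  i= 5: F-C =  3 → D
  i= 6: Z-H = 18 → S
  i= 7: D-I = 21 → V
  i= 8: L-Z = 12 → M
  i= 9: J-K = 25 → Z
  i=10: N-K =  3 → D
  i=11: A-I = 18 → S
  i=12: C-H = 21 → V
  i=13: P-D = 12 → M
  i=14: U-V = 25 → Z
  i=15: Z-W =  3 → D
  i=16: I-Q = 18 → S
  i=17: D-I = 21 → V
  i=18: S-G = 12 → M
  i=19: V-W = 25 → Z
  i=20: R-O =  3 → D
  i=21: V-D = 18 → S
  i=22: K-P = 21 → V
  shifts repeat with period 5: DSVMZ

DSVMZ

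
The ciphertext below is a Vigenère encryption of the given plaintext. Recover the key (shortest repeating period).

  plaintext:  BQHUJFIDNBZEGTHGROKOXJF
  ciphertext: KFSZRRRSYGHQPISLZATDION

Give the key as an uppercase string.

JPLFIM

  i= 0: K-B =  9 → J
  i= 1: F-Q = 15 → P
  i= 2: S-H = 11 → L
  i= 3: Z-U =  5 → F
  i= 4: R-J =  8 → I
  i= 5: R-F = 12 → M
  i= 6: R-I =  9 → J
  i= 7: S-D = 15 → P
  i= 8: Y-N = 11 → L
  i= 9: G-B =  5 → F
  i=10: H-Z =  8 → I
  i=11: Q-E = 12 → M
  i=12: P-G =  9 → J
  i=13: I-T = 15 → P
  i=14: S-H = 11 → L
  i=15: L-G =  5 → F
  i=16: Z-R =  8 → I
  i=17: A-O = 12 → M
  i=18: T-K =  9 → J
  i=19: D-O = 15 → P
  i=20: I-X = 11 → L
  i=21: O-J =  5 → F
  i=22: N-F =  8 → I
  shifts repeat with period 6: JPLFIM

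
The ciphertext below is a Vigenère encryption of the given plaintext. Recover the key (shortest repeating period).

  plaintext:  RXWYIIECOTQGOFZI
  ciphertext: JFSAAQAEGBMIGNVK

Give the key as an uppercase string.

SIWC

  i= 0: J-R = 18 → S
  i= 1: F-X =  8 → I
  i= 2: S-W = 22 → W
  i= 3: A-Y =  2 → C
  i= 4: A-I = 18 → S
  i= 5: Q-I =  8 → I
  i= 6: A-E = 22 → W
  i= 7: E-C =  2 → C
  i= 8: G-O = 18 → S
  i= 9: B-T =  8 → I
  i=10: M-Q = 22 → W
  i=11: I-G =  2 → C
  i=12: G-O = 18 → S
  i=13: N-F =  8 → I
  i=14: V-Z = 22 → W
  i=15: K-I =  2 → C
  shifts repeat with period 4: SIWC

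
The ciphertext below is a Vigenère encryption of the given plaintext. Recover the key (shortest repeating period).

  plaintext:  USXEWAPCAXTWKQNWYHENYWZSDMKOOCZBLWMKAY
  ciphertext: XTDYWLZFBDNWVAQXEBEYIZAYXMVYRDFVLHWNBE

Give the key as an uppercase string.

  i= 0: X-U =  3 → D
  i= 1: T-S =  1 → B
  i= 2: D-X =  6 → G
  i= 3: Y-E = 20 → U
  i= 4: W-W =  0 → A
  i= 5: L-A = 11 → L
  i= 6: Z-P = 10 → K
  i= 7: F-C =  3 → D
  i= 8: B-A =  1 → B
  i= 9: D-X =  6 → G
  i=10: N-T = 20 → U
  i=11: W-W =  0 → A
  i=12: V-K = 11 → L
  i=13: A-Q = 10 → K
  i=14: Q-N =  3 → D
  i=15: X-W =  1 → B
  i=16: E-Y =  6 → G
  i=17: B-H = 20 → U
  i=18: E-E =  0 → A
  i=19: Y-N = 11 → L
  i=20: I-Y = 10 → K
  i=21: Z-W =  3 → D
  i=22: A-Z =  1 → B
  i=23: Y-S =  6 → G
  i=24: X-D = 20 → U
  i=25: M-M =  0 → A
  i=26: V-K = 11 → L
  i=27: Y-O = 10 → K
  i=28: R-O =  3 → D
  i=29: D-C =  1 → B
  i=30: F-Z =  6 → G
  i=31: V-B = 20 → U
  i=32: L-L =  0 → A
  i=33: H-W = 11 → L
  i=34: W-M = 10 → K
  i=35: N-K =  3 → D
  i=36: B-A =  1 → B
  i=37: E-Y =  6 → G
  shifts repeat with period 7: DBGUALK

DBGUALK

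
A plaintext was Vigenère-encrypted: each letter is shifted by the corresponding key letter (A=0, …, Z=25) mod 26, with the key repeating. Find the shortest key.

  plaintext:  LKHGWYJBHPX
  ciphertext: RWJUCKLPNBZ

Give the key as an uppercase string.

GMCO

  i= 0: R-L =  6 → G
  i= 1: W-K = 12 → M
  i= 2: J-H =  2 → C
  i= 3: U-G = 14 → O
  i= 4: C-W =  6 → G
  i= 5: K-Y = 12 → M
  i= 6: L-J =  2 → C
  i= 7: P-B = 14 → O
  i= 8: N-H =  6 → G
  i= 9: B-P = 12 → M
  i=10: Z-X =  2 → C
  shifts repeat with period 4: GMCO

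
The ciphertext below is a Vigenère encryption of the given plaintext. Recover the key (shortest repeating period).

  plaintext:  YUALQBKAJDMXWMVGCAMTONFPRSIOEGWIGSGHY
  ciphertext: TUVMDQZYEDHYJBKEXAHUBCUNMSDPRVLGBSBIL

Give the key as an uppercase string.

VAVBNPPY

  i= 0: T-Y = 21 → V
  i= 1: U-U =  0 → A
  i= 2: V-A = 21 → V
  i= 3: M-L =  1 → B
  i= 4: D-Q = 13 → N
  i= 5: Q-B = 15 → P
  i= 6: Z-K = 15 → P
  i= 7: Y-A = 24 → Y
  i= 8: E-J = 21 → V
  i= 9: D-D =  0 → A
  i=10: H-M = 21 → V
  i=11: Y-X =  1 → B
  i=12: J-W = 13 → N
  i=13: B-M = 15 → P
  i=14: K-V = 15 → P
  i=15: E-G = 24 → Y
  i=16: X-C = 21 → V
  i=17: A-A =  0 → A
  i=18: H-M = 21 → V
  i=19: U-T =  1 → B
  i=20: B-O = 13 → N
  i=21: C-N = 15 → P
  i=22: U-F = 15 → P
  i=23: N-P = 24 → Y
  i=24: M-R = 21 → V
  i=25: S-S =  0 → A
  i=26: D-I = 21 → V
  i=27: P-O =  1 → B
  i=28: R-E = 13 → N
  i=29: V-G = 15 → P
  i=30: L-W = 15 → P
  i=31: G-I = 24 → Y
  i=32: B-G = 21 → V
  i=33: S-S =  0 → A
  i=34: B-G = 21 → V
  i=35: I-H =  1 → B
  i=36: L-Y = 13 → N
  shifts repeat with period 8: VAVBNPPY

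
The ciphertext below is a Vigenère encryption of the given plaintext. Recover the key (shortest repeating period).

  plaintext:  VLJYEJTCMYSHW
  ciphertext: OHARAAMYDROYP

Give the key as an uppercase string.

TWR

  i= 0: O-V = 19 → T
  i= 1: H-L = 22 → W
  i= 2: A-J = 17 → R
  i= 3: R-Y = 19 → T
  i= 4: A-E = 22 → W
  i= 5: A-J = 17 → R
  i= 6: M-T = 19 → T
  i= 7: Y-C = 22 → W
  i= 8: D-M = 17 → R
  i= 9: R-Y = 19 → T
  i=10: O-S = 22 → W
  i=11: Y-H = 17 → R
  i=12: P-W = 19 → T
  shifts repeat with period 3: TWR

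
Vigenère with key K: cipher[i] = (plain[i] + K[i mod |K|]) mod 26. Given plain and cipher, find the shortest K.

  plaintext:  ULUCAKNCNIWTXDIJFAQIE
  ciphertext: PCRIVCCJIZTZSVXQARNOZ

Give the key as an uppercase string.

  i= 0: P-U = 21 → V
  i= 1: C-L = 17 → R
  i= 2: R-U = 23 → X
  i= 3: I-C =  6 → G
  i= 4: V-A = 21 → V
  i= 5: C-K = 18 → S
  i= 6: C-N = 15 → P
  i= 7: J-C =  7 → H
  i= 8: I-N = 21 → V
  i= 9: Z-I = 17 → R
  i=10: T-W = 23 → X
  i=11: Z-T =  6 → G
  i=12: S-X = 21 → V
  i=13: V-D = 18 → S
  i=14: X-I = 15 → P
  i=15: Q-J =  7 → H
  i=16: A-F = 21 → V
  i=17: R-A = 17 → R
  i=18: N-Q = 23 → X
  i=19: O-I =  6 → G
  i=20: Z-E = 21 → V
  shifts repeat with period 8: VRXGVSPH

VRXGVSPH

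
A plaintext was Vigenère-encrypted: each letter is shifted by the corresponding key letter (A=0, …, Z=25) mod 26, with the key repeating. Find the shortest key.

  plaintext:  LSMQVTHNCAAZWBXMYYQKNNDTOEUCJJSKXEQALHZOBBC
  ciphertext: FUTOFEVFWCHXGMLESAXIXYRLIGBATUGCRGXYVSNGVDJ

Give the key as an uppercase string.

UCHYKLOS

  i= 0: F-L = 20 → U
  i= 1: U-S =  2 → C
  i= 2: T-M =  7 → H
  i= 3: O-Q = 24 → Y
  i= 4: F-V = 10 → K
  i= 5: E-T = 11 → L
  i= 6: V-H = 14 → O
  i= 7: F-N = 18 → S
  i= 8: W-C = 20 → U
  i= 9: C-A =  2 → C
  i=10: H-A =  7 → H
  i=11: X-Z = 24 → Y
  i=12: G-W = 10 → K
  i=13: M-B = 11 → L
  i=14: L-X = 14 → O
  i=15: E-M = 18 → S
  i=16: S-Y = 20 → U
  i=17: A-Y =  2 → C
  i=18: X-Q =  7 → H
  i=19: I-K = 24 → Y
  i=20: X-N = 10 → K
  i=21: Y-N = 11 → L
  i=22: R-D = 14 → O
  i=23: L-T = 18 → S
  i=24: I-O = 20 → U
  i=25: G-E =  2 → C
  i=26: B-U =  7 → H
  i=27: A-C = 24 → Y
  i=28: T-J = 10 → K
  i=29: U-J = 11 → L
  i=30: G-S = 14 → O
  i=31: C-K = 18 → S
  i=32: R-X = 20 → U
  i=33: G-E =  2 → C
  i=34: X-Q =  7 → H
  i=35: Y-A = 24 → Y
  i=36: V-L = 10 → K
  i=37: S-H = 11 → L
  i=38: N-Z = 14 → O
  i=39: G-O = 18 → S
  i=40: V-B = 20 → U
  i=41: D-B =  2 → C
  i=42: J-C =  7 → H
  shifts repeat with period 8: UCHYKLOS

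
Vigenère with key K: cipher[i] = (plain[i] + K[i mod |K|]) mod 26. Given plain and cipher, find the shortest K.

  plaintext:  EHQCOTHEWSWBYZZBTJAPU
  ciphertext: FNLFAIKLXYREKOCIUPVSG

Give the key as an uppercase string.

  i= 0: F-E =  1 → B
  i= 1: N-H =  6 → G
  i= 2: L-Q = 21 → V
  i= 3: F-C =  3 → D
  i= 4: A-O = 12 → M
  i= 5: I-T = 15 → P
  i= 6: K-H =  3 → D
  i= 7: L-E =  7 → H
  i= 8: X-W =  1 → B
  i= 9: Y-S =  6 → G
  i=10: R-W = 21 → V
  i=11: E-B =  3 → D
  i=12: K-Y = 12 → M
  i=13: O-Z = 15 → P
  i=14: C-Z =  3 → D
  i=15: I-B =  7 → H
  i=16: U-T =  1 → B
  i=17: P-J =  6 → G
  i=18: V-A = 21 → V
  i=19: S-P =  3 → D
  i=20: G-U = 12 → M
  shifts repeat with period 8: BGVDMPDH

BGVDMPDH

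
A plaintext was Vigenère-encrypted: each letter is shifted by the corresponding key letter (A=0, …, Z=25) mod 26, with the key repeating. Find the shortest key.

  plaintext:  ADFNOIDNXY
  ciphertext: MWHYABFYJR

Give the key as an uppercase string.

  i= 0: M-A = 12 → M
  i= 1: W-D = 19 → T
  i= 2: H-F =  2 → C
  i= 3: Y-N = 11 → L
  i= 4: A-O = 12 → M
  i= 5: B-I = 19 → T
  i= 6: F-D =  2 → C
  i= 7: Y-N = 11 → L
  i= 8: J-X = 12 → M
  i= 9: R-Y = 19 → T
  shifts repeat with period 4: MTCL

MTCL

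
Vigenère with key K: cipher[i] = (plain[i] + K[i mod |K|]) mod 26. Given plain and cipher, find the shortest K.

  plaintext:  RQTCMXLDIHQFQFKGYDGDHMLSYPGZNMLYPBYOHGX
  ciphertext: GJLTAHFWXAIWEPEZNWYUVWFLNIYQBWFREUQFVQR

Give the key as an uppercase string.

PTSROKUT

  i= 0: G-R = 15 → P
  i= 1: J-Q = 19 → T
  i= 2: L-T = 18 → S
  i= 3: T-C = 17 → R
  i= 4: A-M = 14 → O
  i= 5: H-X = 10 → K
  i= 6: F-L = 20 → U
  i= 7: W-D = 19 → T
  i= 8: X-I = 15 → P
  i= 9: A-H = 19 → T
  i=10: I-Q = 18 → S
  i=11: W-F = 17 → R
  i=12: E-Q = 14 → O
  i=13: P-F = 10 → K
  i=14: E-K = 20 → U
  i=15: Z-G = 19 → T
  i=16: N-Y = 15 → P
  i=17: W-D = 19 → T
  i=18: Y-G = 18 → S
  i=19: U-D = 17 → R
  i=20: V-H = 14 → O
  i=21: W-M = 10 → K
  i=22: F-L = 20 → U
  i=23: L-S = 19 → T
  i=24: N-Y = 15 → P
  i=25: I-P = 19 → T
  i=26: Y-G = 18 → S
  i=27: Q-Z = 17 → R
  i=28: B-N = 14 → O
  i=29: W-M = 10 → K
  i=30: F-L = 20 → U
  i=31: R-Y = 19 → T
  i=32: E-P = 15 → P
  i=33: U-B = 19 → T
  i=34: Q-Y = 18 → S
  i=35: F-O = 17 → R
  i=36: V-H = 14 → O
  i=37: Q-G = 10 → K
  i=38: R-X = 20 → U
  shifts repeat with period 8: PTSROKUT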